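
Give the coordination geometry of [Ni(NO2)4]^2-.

square planar

Summing ligand charges against the −2 overall charge gives an oxidation state of +2 for nickel.
Ni sits in group 10, so the d-electron count is 10 − 2 = 8.
Coordination number: 4.
Nitro (N-bound nitrite) is a strong-field ligand (high in the spectrochemical series).
A 3d d⁸ ion with strong-field ligands gains enough CFSE to favour square planar over tetrahedral.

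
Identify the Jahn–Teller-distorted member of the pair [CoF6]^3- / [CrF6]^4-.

[CrF6]^4-

[CoF6]^3-: Each fluoride is −1; balancing the −3 overall charge requires Co(III). Group 9 minus oxidation state 3 gives a d⁶ configuration. Fluoride is the one ligand weak enough to leave Co(III) high-spin — [CoF₆]³⁻ is the classic exception. The d⁶ configuration leaves the e_g set evenly filled (or empty) — no strong Jahn–Teller driving force.
[CrF6]^4-: Each fluoride is −1; balancing the −4 overall charge requires Cr(II). Cr sits in group 6, so the d-electron count is 6 − 2 = 4. Fluoride is a weak-field ligand for a first-row metal, so the complex is high-spin. The t₂g³e_g¹ (high-spin) configuration has an unevenly filled e_g set; the Jahn–Teller theorem predicts a tetragonal distortion (typically axial elongation) to lift the degeneracy.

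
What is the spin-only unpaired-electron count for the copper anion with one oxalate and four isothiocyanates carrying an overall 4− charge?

1 unpaired electron

Each oxalate is −2; each isothiocyanate is −1; balancing the −4 overall charge requires Cu(II).
Cu sits in group 11, so the d-electron count is 11 − 2 = 9.
Counting donor atoms: 1×oxalate (bidentate) → 2 donors; 4×isothiocyanate (monodentate) → 4 donors. Coordination number = 6.
In an octahedral field the d⁹ configuration is t₂g⁶e_g³ (only one arrangement possible), giving 1 unpaired electron.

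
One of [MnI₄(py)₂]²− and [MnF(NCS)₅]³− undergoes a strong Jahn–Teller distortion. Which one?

[MnI₄(py)₂]²−: Summing ligand charges against the −2 overall charge gives an oxidation state of +2 for manganese. Manganese is a group-7 element; Mn(II) is therefore d⁵. Iodide is a weak-field ligand for a first-row metal, so the complex is high-spin. The d⁵ configuration leaves the e_g set evenly filled (or empty) — no strong Jahn–Teller driving force.
[MnF(NCS)₅]³−: Ligand charges: each fluoride is −1; each isothiocyanate is −1. With an overall charge of −3 the manganese centre must be in the +3 oxidation state. Mn sits in group 7, so the d-electron count is 7 − 3 = 4. Fluoride and isothiocyanate are weak-field ligands for a first-row metal, so the complex is high-spin. The t₂g³e_g¹ (high-spin) configuration has an unevenly filled e_g set; the Jahn–Teller theorem predicts a tetragonal distortion (typically axial elongation) to lift the degeneracy.

[MnF(NCS)₅]³−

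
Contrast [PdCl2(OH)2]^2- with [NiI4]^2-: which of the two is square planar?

[PdCl2(OH)2]^2-

For [PdCl2(OH)2]^2-: Summing ligand charges against the −2 overall charge gives an oxidation state of +2 for palladium. Palladium is a group-10 element; Pd(II) is therefore d⁸. A 4d d⁸ ion has a large crystal-field splitting; square planar leaves the high-energy d_{x²−y²} orbital empty and maximises CFSE. → square planar.
For [NiI4]^2-: Summing ligand charges against the −2 overall charge gives an oxidation state of +2 for nickel. Group 10 minus oxidation state 2 gives a d⁸ configuration. Iodide is a weak-field ligand. With weak-field ligands the CFSE gain from square planar is small, so a 3d d⁸ ion takes the sterically preferred tetrahedral geometry. → tetrahedral.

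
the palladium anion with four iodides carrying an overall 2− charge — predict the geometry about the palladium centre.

Each iodide is −1; balancing the −2 overall charge requires Pd(II).
Pd sits in group 10, so the d-electron count is 10 − 2 = 8.
With 4 monodentate ligands the coordination number is 4.
A 4d d⁸ ion has a large crystal-field splitting; square planar leaves the high-energy d_{x²−y²} orbital empty and maximises CFSE.

square planar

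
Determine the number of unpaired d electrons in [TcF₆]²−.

Each fluoride is −1; balancing the −2 overall charge requires Tc(IV).
Tc sits in group 7, so the d-electron count is 7 − 4 = 3.
In an octahedral field the d³ configuration is t₂g³e_g⁰ (only one arrangement possible), giving 3 unpaired electrons.

3 unpaired electrons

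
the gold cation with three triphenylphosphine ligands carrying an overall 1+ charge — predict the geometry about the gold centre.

Triphenylphosphine is neutral; balancing the +1 overall charge requires Au(I).
Gold is a group-11 element; Au(I) is therefore d¹⁰.
Coordination number: 3.
Three ligands around a d¹⁰ centre minimise repulsion in a trigonal-planar arrangement.

trigonal planar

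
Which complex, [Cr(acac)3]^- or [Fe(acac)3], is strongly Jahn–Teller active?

[Cr(acac)3]^-

[Cr(acac)3]^-: Each acetylacetonate is −1; balancing the −1 overall charge requires Cr(II). Group 6 minus oxidation state 2 gives a d⁴ configuration. Acetylacetonate is a weak-field ligand for a first-row metal, so the complex is high-spin. The t₂g³e_g¹ (high-spin) configuration has an unevenly filled e_g set; the Jahn–Teller theorem predicts a tetragonal distortion (typically axial elongation) to lift the degeneracy.
[Fe(acac)3]: Each acetylacetonate is −1; balancing the 0 overall charge requires Fe(III). Iron is a group-8 element; Fe(III) is therefore d⁵. Acetylacetonate is a weak-field ligand for a first-row metal, so the complex is high-spin. The d⁵ configuration leaves the e_g set evenly filled (or empty) — no strong Jahn–Teller driving force.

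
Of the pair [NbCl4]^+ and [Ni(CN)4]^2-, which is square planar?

[Ni(CN)4]^2-

For [NbCl4]^+: Summing ligand charges against the +1 overall charge gives an oxidation state of +5 for niobium. Group 5 minus oxidation state 5 gives a d⁰ configuration. A d⁰ ion has no crystal-field stabilisation preference between square planar and tetrahedral, so four ligands adopt the sterically favoured tetrahedral geometry. → tetrahedral.
For [Ni(CN)4]^2-: Ligand charges: each cyanide is −1. With an overall charge of −2 the nickel centre must be in the +2 oxidation state. Ni sits in group 10, so the d-electron count is 10 − 2 = 8. Cyanide is a strong-field ligand (high in the spectrochemical series). A 3d d⁸ ion with strong-field ligands gains enough CFSE to favour square planar over tetrahedral. → square planar.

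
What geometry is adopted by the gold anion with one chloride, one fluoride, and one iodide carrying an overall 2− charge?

Ligand charges: each chloride is −1; each fluoride is −1; each iodide is −1. With an overall charge of −2 the gold centre must be in the +1 oxidation state.
Au sits in group 11, so the d-electron count is 11 − 1 = 10.
Coordination number: 3.
Three ligands around a d¹⁰ centre minimise repulsion in a trigonal-planar arrangement.

trigonal planar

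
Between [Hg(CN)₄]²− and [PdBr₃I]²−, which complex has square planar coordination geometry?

[PdBr₃I]²−

For [Hg(CN)₄]²−: Ligand charges: each cyanide is −1. With an overall charge of −2 the mercury centre must be in the +2 oxidation state. Group 12 minus oxidation state 2 gives a d¹⁰ configuration. A d¹⁰ ion has no crystal-field stabilisation preference between square planar and tetrahedral, so four ligands adopt the sterically favoured tetrahedral geometry. → tetrahedral.
For [PdBr₃I]²−: Ligand charges: each bromide is −1; each iodide is −1. With an overall charge of −2 the palladium centre must be in the +2 oxidation state. Palladium is a group-10 element; Pd(II) is therefore d⁸. A 4d d⁸ ion has a large crystal-field splitting; square planar leaves the high-energy d_{x²−y²} orbital empty and maximises CFSE. → square planar.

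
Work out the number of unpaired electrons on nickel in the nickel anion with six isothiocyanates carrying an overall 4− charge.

Ligand charges: each isothiocyanate is −1. With an overall charge of −4 the nickel centre must be in the +2 oxidation state.
Group 10 minus oxidation state 2 gives a d⁸ configuration.
In an octahedral field the d⁸ configuration is t₂g⁶e_g² (only one arrangement possible), giving 2 unpaired electrons.

2 unpaired electrons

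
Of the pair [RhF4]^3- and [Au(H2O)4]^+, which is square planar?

For [RhF4]^3-: Each fluoride is −1; balancing the −3 overall charge requires Rh(I). Group 9 minus oxidation state 1 gives a d⁸ configuration. A 4d d⁸ ion has a large crystal-field splitting; square planar leaves the high-energy d_{x²−y²} orbital empty and maximises CFSE. → square planar.
For [Au(H2O)4]^+: Water is neutral; balancing the +1 overall charge requires Au(I). Group 11 minus oxidation state 1 gives a d¹⁰ configuration. A d¹⁰ ion has no crystal-field stabilisation preference between square planar and tetrahedral, so four ligands adopt the sterically favoured tetrahedral geometry. → tetrahedral.

[RhF4]^3-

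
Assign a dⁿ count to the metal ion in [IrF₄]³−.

Each fluoride is −1; balancing the −3 overall charge requires Ir(I).
Ir sits in group 9, so the d-electron count is 9 − 1 = 8.

d⁸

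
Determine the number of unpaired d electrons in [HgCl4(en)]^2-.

0 unpaired electrons

Each chloride is −1; ethylenediamine is neutral; balancing the −2 overall charge requires Hg(II).
Group 12 minus oxidation state 2 gives a d¹⁰ configuration.
Counting donor atoms: 4×chloride (monodentate) → 4 donors; 1×ethylenediamine (bidentate) → 2 donors. Coordination number = 6.
In an octahedral field the d¹⁰ configuration is t₂g⁶e_g⁴, giving 0 unpaired electrons.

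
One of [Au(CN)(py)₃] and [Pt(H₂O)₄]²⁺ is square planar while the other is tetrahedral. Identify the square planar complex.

[Pt(H₂O)₄]²⁺

For [Au(CN)(py)₃]: Ligand charges: each cyanide is −1; pyridine is neutral. With an overall charge of 0 the gold centre must be in the +1 oxidation state. Au sits in group 11, so the d-electron count is 11 − 1 = 10. A d¹⁰ ion has no crystal-field stabilisation preference between square planar and tetrahedral, so four ligands adopt the sterically favoured tetrahedral geometry. → tetrahedral.
For [Pt(H₂O)₄]²⁺: Summing ligand charges against the +2 overall charge gives an oxidation state of +2 for platinum. Platinum is a group-10 element; Pt(II) is therefore d⁸. A 5d d⁸ ion has a large crystal-field splitting; square planar leaves the high-energy d_{x²−y²} orbital empty and maximises CFSE. → square planar.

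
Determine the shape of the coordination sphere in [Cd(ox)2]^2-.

tetrahedral

Ligand charges: each oxalate is −2. With an overall charge of −2 the cadmium centre must be in the +2 oxidation state.
Group 12 minus oxidation state 2 gives a d¹⁰ configuration.
Counting donor atoms: 2×oxalate (bidentate) → 4 donors. Coordination number = 4.
A d¹⁰ ion has no crystal-field stabilisation preference between square planar and tetrahedral, so four ligands adopt the sterically favoured tetrahedral geometry.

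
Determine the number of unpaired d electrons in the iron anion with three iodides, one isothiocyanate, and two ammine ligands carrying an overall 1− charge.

5

Each iodide is −1; each isothiocyanate is −1; ammonia is neutral; balancing the −1 overall charge requires Fe(III).
Fe sits in group 8, so the d-electron count is 8 − 3 = 5.
The spin state decides the count: Iodide and isothiocyanate are weak-field ligands for a first-row metal, so the complex is high-spin.
An octahedral high-spin d⁵ ion is t₂g³e_g², giving 5 unpaired electrons.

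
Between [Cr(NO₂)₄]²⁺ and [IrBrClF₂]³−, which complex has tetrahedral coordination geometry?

[Cr(NO₂)₄]²⁺

For [Cr(NO₂)₄]²⁺: Summing ligand charges against the +2 overall charge gives an oxidation state of +6 for chromium. Group 6 minus oxidation state 6 gives a d⁰ configuration. A d⁰ ion has no crystal-field stabilisation preference between square planar and tetrahedral, so four ligands adopt the sterically favoured tetrahedral geometry. → tetrahedral.
For [IrBrClF₂]³−: Each bromide is −1; each chloride is −1; each fluoride is −1; balancing the −3 overall charge requires Ir(I). Iridium is a group-9 element; Ir(I) is therefore d⁸. A 5d d⁸ ion has a large crystal-field splitting; square planar leaves the high-energy d_{x²−y²} orbital empty and maximises CFSE. → square planar.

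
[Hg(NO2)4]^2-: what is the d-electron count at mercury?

d¹⁰

Ligand charges: each nitro (N-bound nitrite) is −1. With an overall charge of −2 the mercury centre must be in the +2 oxidation state.
Group 12 minus oxidation state 2 gives a d¹⁰ configuration.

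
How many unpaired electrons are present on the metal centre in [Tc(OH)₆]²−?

Ligand charges: each hydroxide is −1. With an overall charge of −2 the technetium centre must be in the +4 oxidation state.
Group 7 minus oxidation state 4 gives a d³ configuration.
In an octahedral field the d³ configuration is t₂g³e_g⁰ (only one arrangement possible), giving 3 unpaired electrons.

3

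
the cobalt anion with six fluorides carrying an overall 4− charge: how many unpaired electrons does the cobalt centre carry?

3

Ligand charges: each fluoride is −1. With an overall charge of −4 the cobalt centre must be in the +2 oxidation state.
Co sits in group 9, so the d-electron count is 9 − 2 = 7.
The spin state decides the count: Fluoride is a weak-field ligand for a first-row metal, so the complex is high-spin.
An octahedral high-spin d⁷ ion is t₂g⁵e_g², giving 3 unpaired electrons.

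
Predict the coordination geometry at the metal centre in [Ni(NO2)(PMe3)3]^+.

Ligand charges: each nitro (N-bound nitrite) is −1; trimethylphosphine is neutral. With an overall charge of +1 the nickel centre must be in the +2 oxidation state.
Ni sits in group 10, so the d-electron count is 10 − 2 = 8.
With 4 monodentate ligands the coordination number is 4.
Nitro (N-bound nitrite) and trimethylphosphine are strong-field ligands (high in the spectrochemical series).
A 3d d⁸ ion with strong-field ligands gains enough CFSE to favour square planar over tetrahedral.

square planar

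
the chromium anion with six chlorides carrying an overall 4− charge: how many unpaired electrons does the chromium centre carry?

Each chloride is −1; balancing the −4 overall charge requires Cr(II).
Group 6 minus oxidation state 2 gives a d⁴ configuration.
The spin state decides the count: Chloride is a weak-field ligand for a first-row metal, so the complex is high-spin.
An octahedral high-spin d⁴ ion is t₂g³e_g¹, giving 4 unpaired electrons.

4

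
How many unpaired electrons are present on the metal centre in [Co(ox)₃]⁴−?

3

Ligand charges: each oxalate is −2. With an overall charge of −4 the cobalt centre must be in the +2 oxidation state.
Group 9 minus oxidation state 2 gives a d⁷ configuration.
Counting donor atoms: 3×oxalate (bidentate) → 6 donors. Coordination number = 6.
The spin state decides the count: Oxalate is a weak-field ligand for a first-row metal, so the complex is high-spin.
An octahedral high-spin d⁷ ion is t₂g⁵e_g², giving 3 unpaired electrons.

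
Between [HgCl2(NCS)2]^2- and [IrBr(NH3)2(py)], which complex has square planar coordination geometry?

[IrBr(NH3)2(py)]

For [HgCl2(NCS)2]^2-: Ligand charges: each chloride is −1; each isothiocyanate is −1. With an overall charge of −2 the mercury centre must be in the +2 oxidation state. Group 12 minus oxidation state 2 gives a d¹⁰ configuration. A d¹⁰ ion has no crystal-field stabilisation preference between square planar and tetrahedral, so four ligands adopt the sterically favoured tetrahedral geometry. → tetrahedral.
For [IrBr(NH3)2(py)]: Summing ligand charges against the 0 overall charge gives an oxidation state of +1 for iridium. Iridium is a group-9 element; Ir(I) is therefore d⁸. A 5d d⁸ ion has a large crystal-field splitting; square planar leaves the high-energy d_{x²−y²} orbital empty and maximises CFSE. → square planar.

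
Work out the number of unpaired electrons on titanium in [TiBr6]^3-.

Ligand charges: each bromide is −1. With an overall charge of −3 the titanium centre must be in the +3 oxidation state.
Group 4 minus oxidation state 3 gives a d¹ configuration.
In an octahedral field the d¹ configuration is t₂g¹e_g⁰ (only one arrangement possible), giving 1 unpaired electron.

1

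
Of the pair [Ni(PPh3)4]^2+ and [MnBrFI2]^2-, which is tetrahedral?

For [Ni(PPh3)4]^2+: Triphenylphosphine is neutral; balancing the +2 overall charge requires Ni(II). Nickel is a group-10 element; Ni(II) is therefore d⁸. Triphenylphosphine is a strong-field ligand (high in the spectrochemical series). A 3d d⁸ ion with strong-field ligands gains enough CFSE to favour square planar over tetrahedral. → square planar.
For [MnBrFI2]^2-: Summing ligand charges against the −2 overall charge gives an oxidation state of +2 for manganese. Mn sits in group 7, so the d-electron count is 7 − 2 = 5. A high-spin d⁵ ion has zero CFSE in either geometry, so four ligands adopt the sterically favoured tetrahedral geometry. → tetrahedral.

[MnBrFI2]^2-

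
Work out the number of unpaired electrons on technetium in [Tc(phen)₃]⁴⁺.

3

Ligand charges: 1,10-phenanthroline is neutral. With an overall charge of +4 the technetium centre must be in the +4 oxidation state.
Tc sits in group 7, so the d-electron count is 7 − 4 = 3.
Counting donor atoms: 3×1,10-phenanthroline (bidentate) → 6 donors. Coordination number = 6.
In an octahedral field the d³ configuration is t₂g³e_g⁰ (only one arrangement possible), giving 3 unpaired electrons.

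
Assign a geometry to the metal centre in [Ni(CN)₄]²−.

Summing ligand charges against the −2 overall charge gives an oxidation state of +2 for nickel.
Group 10 minus oxidation state 2 gives a d⁸ configuration.
Coordination number: 4.
Cyanide is a strong-field ligand (high in the spectrochemical series).
A 3d d⁸ ion with strong-field ligands gains enough CFSE to favour square planar over tetrahedral.

square planar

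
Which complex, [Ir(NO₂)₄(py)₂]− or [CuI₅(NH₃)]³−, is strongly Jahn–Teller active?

[CuI₅(NH₃)]³−

[Ir(NO₂)₄(py)₂]−: Ligand charges: each nitro (N-bound nitrite) is −1; pyridine is neutral. With an overall charge of −1 the iridium centre must be in the +3 oxidation state. Ir sits in group 9, so the d-electron count is 9 − 3 = 6. A 5d ion has a large Δₒ and is invariably low-spin. The d⁶ configuration leaves the e_g set evenly filled (or empty) — no strong Jahn–Teller driving force.
[CuI₅(NH₃)]³−: Summing ligand charges against the −3 overall charge gives an oxidation state of +2 for copper. Cu sits in group 11, so the d-electron count is 11 − 2 = 9. The t₂g⁶e_g³ configuration has an unevenly filled e_g set; the Jahn–Teller theorem predicts a tetragonal distortion (typically axial elongation) to lift the degeneracy.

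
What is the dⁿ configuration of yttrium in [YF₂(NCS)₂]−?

Ligand charges: each fluoride is −1; each isothiocyanate is −1. With an overall charge of −1 the yttrium centre must be in the +3 oxidation state.
Group 3 minus oxidation state 3 gives a d⁰ configuration.

d0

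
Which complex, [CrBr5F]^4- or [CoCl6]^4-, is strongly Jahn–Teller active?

[CrBr5F]^4-: Each bromide is −1; each fluoride is −1; balancing the −4 overall charge requires Cr(II). Group 6 minus oxidation state 2 gives a d⁴ configuration. Bromide and fluoride are weak-field ligands for a first-row metal, so the complex is high-spin. The t₂g³e_g¹ (high-spin) configuration has an unevenly filled e_g set; the Jahn–Teller theorem predicts a tetragonal distortion (typically axial elongation) to lift the degeneracy.
[CoCl6]^4-: Each chloride is −1; balancing the −4 overall charge requires Co(II). Co sits in group 9, so the d-electron count is 9 − 2 = 7. Chloride is a weak-field ligand for a first-row metal, so the complex is high-spin. The d⁷ configuration leaves the e_g set evenly filled (or empty) — no strong Jahn–Teller driving force.

[CrBr5F]^4-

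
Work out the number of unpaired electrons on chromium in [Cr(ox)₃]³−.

3

Each oxalate is −2; balancing the −3 overall charge requires Cr(III).
Group 6 minus oxidation state 3 gives a d³ configuration.
Counting donor atoms: 3×oxalate (bidentate) → 6 donors. Coordination number = 6.
In an octahedral field the d³ configuration is t₂g³e_g⁰ (only one arrangement possible), giving 3 unpaired electrons.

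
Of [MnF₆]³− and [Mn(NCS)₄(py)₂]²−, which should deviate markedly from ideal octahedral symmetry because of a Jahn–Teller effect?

[MnF₆]³−

[MnF₆]³−: Ligand charges: each fluoride is −1. With an overall charge of −3 the manganese centre must be in the +3 oxidation state. Manganese is a group-7 element; Mn(III) is therefore d⁴. Fluoride is a weak-field ligand for a first-row metal, so the complex is high-spin. The t₂g³e_g¹ (high-spin) configuration has an unevenly filled e_g set; the Jahn–Teller theorem predicts a tetragonal distortion (typically axial elongation) to lift the degeneracy.
[Mn(NCS)₄(py)₂]²−: Ligand charges: each isothiocyanate is −1; pyridine is neutral. With an overall charge of −2 the manganese centre must be in the +2 oxidation state. Mn sits in group 7, so the d-electron count is 7 − 2 = 5. Isothiocyanate is a weak-field ligand for a first-row metal, so the complex is high-spin. The d⁵ configuration leaves the e_g set evenly filled (or empty) — no strong Jahn–Teller driving force.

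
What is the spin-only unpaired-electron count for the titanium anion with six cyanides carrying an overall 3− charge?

Summing ligand charges against the −3 overall charge gives an oxidation state of +3 for titanium.
Titanium is a group-4 element; Ti(III) is therefore d¹.
In an octahedral field the d¹ configuration is t₂g¹e_g⁰ (only one arrangement possible), giving 1 unpaired electron.

1 unpaired electron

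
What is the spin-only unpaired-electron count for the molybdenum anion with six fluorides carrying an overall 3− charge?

3 unpaired electrons

Each fluoride is −1; balancing the −3 overall charge requires Mo(III).
Mo sits in group 6, so the d-electron count is 6 − 3 = 3.
In an octahedral field the d³ configuration is t₂g³e_g⁰ (only one arrangement possible), giving 3 unpaired electrons.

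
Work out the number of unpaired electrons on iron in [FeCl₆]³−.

5

Summing ligand charges against the −3 overall charge gives an oxidation state of +3 for iron.
Iron is a group-8 element; Fe(III) is therefore d⁵.
The spin state decides the count: Chloride is a weak-field ligand for a first-row metal, so the complex is high-spin.
An octahedral high-spin d⁵ ion is t₂g³e_g², giving 5 unpaired electrons.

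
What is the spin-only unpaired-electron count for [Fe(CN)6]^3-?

1 unpaired electron

Summing ligand charges against the −3 overall charge gives an oxidation state of +3 for iron.
Fe sits in group 8, so the d-electron count is 8 − 3 = 5.
The spin state decides the count: Cyanide is a strong-field ligand (high in the spectrochemical series) for a first-row metal, so the complex is low-spin.
An octahedral low-spin d⁵ ion is t₂g⁵e_g⁰, giving 1 unpaired electron.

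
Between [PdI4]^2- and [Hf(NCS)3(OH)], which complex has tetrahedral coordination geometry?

For [PdI4]^2-: Ligand charges: each iodide is −1. With an overall charge of −2 the palladium centre must be in the +2 oxidation state. Palladium is a group-10 element; Pd(II) is therefore d⁸. A 4d d⁸ ion has a large crystal-field splitting; square planar leaves the high-energy d_{x²−y²} orbital empty and maximises CFSE. → square planar.
For [Hf(NCS)3(OH)]: Each isothiocyanate is −1; each hydroxide is −1; balancing the 0 overall charge requires Hf(IV). Group 4 minus oxidation state 4 gives a d⁰ configuration. A d⁰ ion has no crystal-field stabilisation preference between square planar and tetrahedral, so four ligands adopt the sterically favoured tetrahedral geometry. → tetrahedral.

[Hf(NCS)3(OH)]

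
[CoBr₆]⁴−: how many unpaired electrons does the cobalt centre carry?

Each bromide is −1; balancing the −4 overall charge requires Co(II).
Co sits in group 9, so the d-electron count is 9 − 2 = 7.
The spin state decides the count: Bromide is a weak-field ligand for a first-row metal, so the complex is high-spin.
An octahedral high-spin d⁷ ion is t₂g⁵e_g², giving 3 unpaired electrons.

3 unpaired electrons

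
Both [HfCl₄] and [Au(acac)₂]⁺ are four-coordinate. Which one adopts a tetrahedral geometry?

[HfCl₄]

For [HfCl₄]: Ligand charges: each chloride is −1. With an overall charge of 0 the hafnium centre must be in the +4 oxidation state. Group 4 minus oxidation state 4 gives a d⁰ configuration. A d⁰ ion has no crystal-field stabilisation preference between square planar and tetrahedral, so four ligands adopt the sterically favoured tetrahedral geometry. → tetrahedral.
For [Au(acac)₂]⁺: Each acetylacetonate is −1; balancing the +1 overall charge requires Au(III). Gold is a group-11 element; Au(III) is therefore d⁸. A 5d d⁸ ion has a large crystal-field splitting; square planar leaves the high-energy d_{x²−y²} orbital empty and maximises CFSE. → square planar.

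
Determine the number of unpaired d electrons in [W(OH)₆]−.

Ligand charges: each hydroxide is −1. With an overall charge of −1 the tungsten centre must be in the +5 oxidation state.
Group 6 minus oxidation state 5 gives a d¹ configuration.
In an octahedral field the d¹ configuration is t₂g¹e_g⁰ (only one arrangement possible), giving 1 unpaired electron.

1 unpaired electron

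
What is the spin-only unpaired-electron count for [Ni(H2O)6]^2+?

2

Ligand charges: water is neutral. With an overall charge of +2 the nickel centre must be in the +2 oxidation state.
Group 10 minus oxidation state 2 gives a d⁸ configuration.
In an octahedral field the d⁸ configuration is t₂g⁶e_g² (only one arrangement possible), giving 2 unpaired electrons.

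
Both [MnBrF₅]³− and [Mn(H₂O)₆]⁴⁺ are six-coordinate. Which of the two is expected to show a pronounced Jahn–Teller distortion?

[MnBrF₅]³−

[MnBrF₅]³−: Each bromide is −1; each fluoride is −1; balancing the −3 overall charge requires Mn(III). Manganese is a group-7 element; Mn(III) is therefore d⁴. Bromide and fluoride are weak-field ligands for a first-row metal, so the complex is high-spin. The t₂g³e_g¹ (high-spin) configuration has an unevenly filled e_g set; the Jahn–Teller theorem predicts a tetragonal distortion (typically axial elongation) to lift the degeneracy.
[Mn(H₂O)₆]⁴⁺: Water is neutral; balancing the +4 overall charge requires Mn(IV). Group 7 minus oxidation state 4 gives a d³ configuration. The d³ configuration leaves the e_g set evenly filled (or empty) — no strong Jahn–Teller driving force.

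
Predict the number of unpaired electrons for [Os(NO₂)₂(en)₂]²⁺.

2

Ligand charges: each nitro (N-bound nitrite) is −1; ethylenediamine is neutral. With an overall charge of +2 the osmium centre must be in the +4 oxidation state.
Group 8 minus oxidation state 4 gives a d⁴ configuration.
Counting donor atoms: 2×nitro (N-bound nitrite) (monodentate) → 2 donors; 2×ethylenediamine (bidentate) → 4 donors. Coordination number = 6.
The spin state decides the count: a 5d ion has a large Δₒ and is invariably low-spin.
An octahedral low-spin d⁴ ion is t₂g⁴e_g⁰, giving 2 unpaired electrons.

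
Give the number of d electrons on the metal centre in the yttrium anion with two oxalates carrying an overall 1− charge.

Ligand charges: each oxalate is −2. With an overall charge of −1 the yttrium centre must be in the +3 oxidation state.
Group 3 minus oxidation state 3 gives a d⁰ configuration.

d0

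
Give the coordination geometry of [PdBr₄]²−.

square planar

Each bromide is −1; balancing the −2 overall charge requires Pd(II).
Pd sits in group 10, so the d-electron count is 10 − 2 = 8.
Coordination number: 4.
A 4d d⁸ ion has a large crystal-field splitting; square planar leaves the high-energy d_{x²−y²} orbital empty and maximises CFSE.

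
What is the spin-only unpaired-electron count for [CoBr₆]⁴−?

3

Summing ligand charges against the −4 overall charge gives an oxidation state of +2 for cobalt.
Group 9 minus oxidation state 2 gives a d⁷ configuration.
The spin state decides the count: Bromide is a weak-field ligand for a first-row metal, so the complex is high-spin.
An octahedral high-spin d⁷ ion is t₂g⁵e_g², giving 3 unpaired electrons.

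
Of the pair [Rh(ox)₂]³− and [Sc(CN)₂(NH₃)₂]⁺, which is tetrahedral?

For [Rh(ox)₂]³−: Summing ligand charges against the −3 overall charge gives an oxidation state of +1 for rhodium. Group 9 minus oxidation state 1 gives a d⁸ configuration. A 4d d⁸ ion has a large crystal-field splitting; square planar leaves the high-energy d_{x²−y²} orbital empty and maximises CFSE. → square planar.
For [Sc(CN)₂(NH₃)₂]⁺: Summing ligand charges against the +1 overall charge gives an oxidation state of +3 for scandium. Group 3 minus oxidation state 3 gives a d⁰ configuration. A d⁰ ion has no crystal-field stabilisation preference between square planar and tetrahedral, so four ligands adopt the sterically favoured tetrahedral geometry. → tetrahedral.

[Sc(CN)₂(NH₃)₂]⁺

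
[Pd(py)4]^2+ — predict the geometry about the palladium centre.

square planar

Summing ligand charges against the +2 overall charge gives an oxidation state of +2 for palladium.
Palladium is a group-10 element; Pd(II) is therefore d⁸.
Coordination number: 4.
A 4d d⁸ ion has a large crystal-field splitting; square planar leaves the high-energy d_{x²−y²} orbital empty and maximises CFSE.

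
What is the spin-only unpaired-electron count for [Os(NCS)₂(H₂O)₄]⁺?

Summing ligand charges against the +1 overall charge gives an oxidation state of +3 for osmium.
Os sits in group 8, so the d-electron count is 8 − 3 = 5.
The spin state decides the count: a 5d ion has a large Δₒ and is invariably low-spin.
An octahedral low-spin d⁵ ion is t₂g⁵e_g⁰, giving 1 unpaired electron.

1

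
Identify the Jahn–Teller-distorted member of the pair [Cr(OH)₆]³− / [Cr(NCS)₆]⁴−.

[Cr(OH)₆]³−: Each hydroxide is −1; balancing the −3 overall charge requires Cr(III). Chromium is a group-6 element; Cr(III) is therefore d³. The d³ configuration leaves the e_g set evenly filled (or empty) — no strong Jahn–Teller driving force.
[Cr(NCS)₆]⁴−: Ligand charges: each isothiocyanate is −1. With an overall charge of −4 the chromium centre must be in the +2 oxidation state. Cr sits in group 6, so the d-electron count is 6 − 2 = 4. Isothiocyanate is a weak-field ligand for a first-row metal, so the complex is high-spin. The t₂g³e_g¹ (high-spin) configuration has an unevenly filled e_g set; the Jahn–Teller theorem predicts a tetragonal distortion (typically axial elongation) to lift the degeneracy.

[Cr(NCS)₆]⁴−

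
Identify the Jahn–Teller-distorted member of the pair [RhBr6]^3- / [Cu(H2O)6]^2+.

[RhBr6]^3-: Summing ligand charges against the −3 overall charge gives an oxidation state of +3 for rhodium. Rh sits in group 9, so the d-electron count is 9 − 3 = 6. A 4d ion has a large Δₒ and is invariably low-spin. The d⁶ configuration leaves the e_g set evenly filled (or empty) — no strong Jahn–Teller driving force.
[Cu(H2O)6]^2+: Summing ligand charges against the +2 overall charge gives an oxidation state of +2 for copper. Group 11 minus oxidation state 2 gives a d⁹ configuration. The t₂g⁶e_g³ configuration has an unevenly filled e_g set; the Jahn–Teller theorem predicts a tetragonal distortion (typically axial elongation) to lift the degeneracy.

[Cu(H2O)6]^2+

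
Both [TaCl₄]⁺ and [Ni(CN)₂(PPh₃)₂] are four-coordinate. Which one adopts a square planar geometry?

[Ni(CN)₂(PPh₃)₂]

For [TaCl₄]⁺: Ligand charges: each chloride is −1. With an overall charge of +1 the tantalum centre must be in the +5 oxidation state. Group 5 minus oxidation state 5 gives a d⁰ configuration. A d⁰ ion has no crystal-field stabilisation preference between square planar and tetrahedral, so four ligands adopt the sterically favoured tetrahedral geometry. → tetrahedral.
For [Ni(CN)₂(PPh₃)₂]: Ligand charges: each cyanide is −1; triphenylphosphine is neutral. With an overall charge of 0 the nickel centre must be in the +2 oxidation state. Nickel is a group-10 element; Ni(II) is therefore d⁸. Cyanide and triphenylphosphine are strong-field ligands (high in the spectrochemical series). A 3d d⁸ ion with strong-field ligands gains enough CFSE to favour square planar over tetrahedral. → square planar.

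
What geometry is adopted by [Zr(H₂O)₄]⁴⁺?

Ligand charges: water is neutral. With an overall charge of +4 the zirconium centre must be in the +4 oxidation state.
Zirconium is a group-4 element; Zr(IV) is therefore d⁰.
Coordination number: 4.
A d⁰ ion has no crystal-field stabilisation preference between square planar and tetrahedral, so four ligands adopt the sterically favoured tetrahedral geometry.

tetrahedral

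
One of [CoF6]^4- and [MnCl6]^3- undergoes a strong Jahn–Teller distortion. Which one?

[MnCl6]^3-

[CoF6]^4-: Summing ligand charges against the −4 overall charge gives an oxidation state of +2 for cobalt. Group 9 minus oxidation state 2 gives a d⁷ configuration. Fluoride is a weak-field ligand for a first-row metal, so the complex is high-spin. The d⁷ configuration leaves the e_g set evenly filled (or empty) — no strong Jahn–Teller driving force.
[MnCl6]^3-: Ligand charges: each chloride is −1. With an overall charge of −3 the manganese centre must be in the +3 oxidation state. Manganese is a group-7 element; Mn(III) is therefore d⁴. Chloride is a weak-field ligand for a first-row metal, so the complex is high-spin. The t₂g³e_g¹ (high-spin) configuration has an unevenly filled e_g set; the Jahn–Teller theorem predicts a tetragonal distortion (typically axial elongation) to lift the degeneracy.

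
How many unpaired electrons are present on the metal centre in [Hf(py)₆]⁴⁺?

Pyridine is neutral; balancing the +4 overall charge requires Hf(IV).
Hafnium is a group-4 element; Hf(IV) is therefore d⁰.
In an octahedral field the d⁰ configuration is t₂g⁰e_g⁰, giving 0 unpaired electrons.

0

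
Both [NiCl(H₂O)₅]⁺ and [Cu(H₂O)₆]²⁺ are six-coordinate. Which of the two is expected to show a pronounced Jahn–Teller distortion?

[Cu(H₂O)₆]²⁺

[NiCl(H₂O)₅]⁺: Ligand charges: each chloride is −1; water is neutral. With an overall charge of +1 the nickel centre must be in the +2 oxidation state. Group 10 minus oxidation state 2 gives a d⁸ configuration. The d⁸ configuration leaves the e_g set evenly filled (or empty) — no strong Jahn–Teller driving force.
[Cu(H₂O)₆]²⁺: Water is neutral; balancing the +2 overall charge requires Cu(II). Cu sits in group 11, so the d-electron count is 11 − 2 = 9. The t₂g⁶e_g³ configuration has an unevenly filled e_g set; the Jahn–Teller theorem predicts a tetragonal distortion (typically axial elongation) to lift the degeneracy.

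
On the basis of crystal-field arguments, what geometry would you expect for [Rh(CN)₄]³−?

Each cyanide is −1; balancing the −3 overall charge requires Rh(I).
Group 9 minus oxidation state 1 gives a d⁸ configuration.
Coordination number: 4.
A 4d d⁸ ion has a large crystal-field splitting; square planar leaves the high-energy d_{x²−y²} orbital empty and maximises CFSE.

square planar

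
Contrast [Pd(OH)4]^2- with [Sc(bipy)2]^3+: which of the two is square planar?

[Pd(OH)4]^2-

For [Pd(OH)4]^2-: Each hydroxide is −1; balancing the −2 overall charge requires Pd(II). Palladium is a group-10 element; Pd(II) is therefore d⁸. A 4d d⁸ ion has a large crystal-field splitting; square planar leaves the high-energy d_{x²−y²} orbital empty and maximises CFSE. → square planar.
For [Sc(bipy)2]^3+: 2,2′-bipyridine is neutral; balancing the +3 overall charge requires Sc(III). Scandium is a group-3 element; Sc(III) is therefore d⁰. A d⁰ ion has no crystal-field stabilisation preference between square planar and tetrahedral, so four ligands adopt the sterically favoured tetrahedral geometry. → tetrahedral.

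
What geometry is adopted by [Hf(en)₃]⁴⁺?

octahedral

Ligand charges: ethylenediamine is neutral. With an overall charge of +4 the hafnium centre must be in the +4 oxidation state.
Hafnium is a group-4 element; Hf(IV) is therefore d⁰.
Counting donor atoms: 3×ethylenediamine (bidentate) → 6 donors. Coordination number = 6.
Six donors around a single metal centre give an octahedral coordination sphere.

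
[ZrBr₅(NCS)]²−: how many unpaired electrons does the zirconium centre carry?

Summing ligand charges against the −2 overall charge gives an oxidation state of +4 for zirconium.
Zr sits in group 4, so the d-electron count is 4 − 4 = 0.
In an octahedral field the d⁰ configuration is t₂g⁰e_g⁰, giving 0 unpaired electrons.

0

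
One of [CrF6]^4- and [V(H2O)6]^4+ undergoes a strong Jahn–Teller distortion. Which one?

[CrF6]^4-: Ligand charges: each fluoride is −1. With an overall charge of −4 the chromium centre must be in the +2 oxidation state. Cr sits in group 6, so the d-electron count is 6 − 2 = 4. Fluoride is a weak-field ligand for a first-row metal, so the complex is high-spin. The t₂g³e_g¹ (high-spin) configuration has an unevenly filled e_g set; the Jahn–Teller theorem predicts a tetragonal distortion (typically axial elongation) to lift the degeneracy.
[V(H2O)6]^4+: Ligand charges: water is neutral. With an overall charge of +4 the vanadium centre must be in the +4 oxidation state. Group 5 minus oxidation state 4 gives a d¹ configuration. The d¹ configuration leaves the e_g set evenly filled (or empty) — no strong Jahn–Teller driving force.

[CrF6]^4-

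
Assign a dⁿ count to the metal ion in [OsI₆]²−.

d⁴

Each iodide is −1; balancing the −2 overall charge requires Os(IV).
Os sits in group 8, so the d-electron count is 8 − 4 = 4.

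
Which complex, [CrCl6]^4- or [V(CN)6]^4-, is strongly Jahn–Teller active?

[CrCl6]^4-

[CrCl6]^4-: Ligand charges: each chloride is −1. With an overall charge of −4 the chromium centre must be in the +2 oxidation state. Chromium is a group-6 element; Cr(II) is therefore d⁴. Chloride is a weak-field ligand for a first-row metal, so the complex is high-spin. The t₂g³e_g¹ (high-spin) configuration has an unevenly filled e_g set; the Jahn–Teller theorem predicts a tetragonal distortion (typically axial elongation) to lift the degeneracy.
[V(CN)6]^4-: Summing ligand charges against the −4 overall charge gives an oxidation state of +2 for vanadium. Group 5 minus oxidation state 2 gives a d³ configuration. The d³ configuration leaves the e_g set evenly filled (or empty) — no strong Jahn–Teller driving force.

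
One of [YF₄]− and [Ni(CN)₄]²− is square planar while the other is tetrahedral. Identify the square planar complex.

[Ni(CN)₄]²−

For [YF₄]−: Summing ligand charges against the −1 overall charge gives an oxidation state of +3 for yttrium. Yttrium is a group-3 element; Y(III) is therefore d⁰. A d⁰ ion has no crystal-field stabilisation preference between square planar and tetrahedral, so four ligands adopt the sterically favoured tetrahedral geometry. → tetrahedral.
For [Ni(CN)₄]²−: Each cyanide is −1; balancing the −2 overall charge requires Ni(II). Group 10 minus oxidation state 2 gives a d⁸ configuration. Cyanide is a strong-field ligand (high in the spectrochemical series). A 3d d⁸ ion with strong-field ligands gains enough CFSE to favour square planar over tetrahedral. → square planar.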